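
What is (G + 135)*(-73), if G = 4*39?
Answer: -21243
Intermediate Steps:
G = 156
(G + 135)*(-73) = (156 + 135)*(-73) = 291*(-73) = -21243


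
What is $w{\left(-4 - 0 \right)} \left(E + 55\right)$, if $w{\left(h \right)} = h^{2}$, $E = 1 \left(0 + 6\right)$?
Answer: $976$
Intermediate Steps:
$E = 6$ ($E = 1 \cdot 6 = 6$)
$w{\left(-4 - 0 \right)} \left(E + 55\right) = \left(-4 - 0\right)^{2} \left(6 + 55\right) = \left(-4 + 0\right)^{2} \cdot 61 = \left(-4\right)^{2} \cdot 61 = 16 \cdot 61 = 976$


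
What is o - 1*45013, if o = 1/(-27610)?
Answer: -1242808931/27610 ≈ -45013.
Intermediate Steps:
o = -1/27610 ≈ -3.6219e-5
o - 1*45013 = -1/27610 - 1*45013 = -1/27610 - 45013 = -1242808931/27610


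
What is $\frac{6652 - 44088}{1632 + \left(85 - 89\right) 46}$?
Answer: $- \frac{9359}{362} \approx -25.854$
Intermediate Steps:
$\frac{6652 - 44088}{1632 + \left(85 - 89\right) 46} = - \frac{37436}{1632 - 184} = - \frac{37436}{1448} = \left(-37436\right) \frac{1}{1448} = - \frac{9359}{362}$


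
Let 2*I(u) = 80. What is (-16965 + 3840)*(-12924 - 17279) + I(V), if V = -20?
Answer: 396414415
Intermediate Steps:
I(u) = 40 (I(u) = (1/2)*80 = 40)
(-16965 + 3840)*(-12924 - 17279) + I(V) = (-16965 + 3840)*(-12924 - 17279) + 40 = -13125*(-30203) + 40 = 396414375 + 40 = 396414415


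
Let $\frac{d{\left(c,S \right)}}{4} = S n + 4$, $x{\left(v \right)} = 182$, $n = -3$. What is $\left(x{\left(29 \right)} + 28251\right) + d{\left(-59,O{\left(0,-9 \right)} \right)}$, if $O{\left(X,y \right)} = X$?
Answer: $28449$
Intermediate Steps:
$d{\left(c,S \right)} = 16 - 12 S$ ($d{\left(c,S \right)} = 4 \left(S \left(-3\right) + 4\right) = 4 \left(- 3 S + 4\right) = 4 \left(4 - 3 S\right) = 16 - 12 S$)
$\left(x{\left(29 \right)} + 28251\right) + d{\left(-59,O{\left(0,-9 \right)} \right)} = \left(182 + 28251\right) + \left(16 - 0\right) = 28433 + \left(16 + 0\right) = 28433 + 16 = 28449$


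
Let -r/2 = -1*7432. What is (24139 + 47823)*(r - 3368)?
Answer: 827275152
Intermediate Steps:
r = 14864 (r = -(-2)*7432 = -2*(-7432) = 14864)
(24139 + 47823)*(r - 3368) = (24139 + 47823)*(14864 - 3368) = 71962*11496 = 827275152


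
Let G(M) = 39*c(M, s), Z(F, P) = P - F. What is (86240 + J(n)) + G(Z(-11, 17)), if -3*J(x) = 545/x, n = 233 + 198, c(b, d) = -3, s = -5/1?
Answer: 111356494/1293 ≈ 86123.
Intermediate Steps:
s = -5 (s = -5*1 = -5)
n = 431
J(x) = -545/(3*x)
G(M) = -117 (G(M) = 39*(-3) = -117)
(86240 + J(n)) + G(Z(-11, 17)) = (86240 - 545/3/431) - 117 = (86240 - 545/3*1/431) - 117 = (86240 - 545/1293) - 117 = 111507775/1293 - 117 = 111356494/1293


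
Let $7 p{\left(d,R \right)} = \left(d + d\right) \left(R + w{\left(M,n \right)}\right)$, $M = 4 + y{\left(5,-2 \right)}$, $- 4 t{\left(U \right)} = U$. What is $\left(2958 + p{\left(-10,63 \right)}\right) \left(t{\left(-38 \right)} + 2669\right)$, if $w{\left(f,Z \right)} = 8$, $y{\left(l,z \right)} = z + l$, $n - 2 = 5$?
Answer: $\frac{51657551}{7} \approx 7.3796 \cdot 10^{6}$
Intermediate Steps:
$t{\left(U \right)} = - \frac{U}{4}$
$n = 7$ ($n = 2 + 5 = 7$)
$y{\left(l,z \right)} = l + z$
$M = 7$ ($M = 4 + \left(5 - 2\right) = 4 + 3 = 7$)
$p{\left(d,R \right)} = \frac{2 d \left(8 + R\right)}{7}$ ($p{\left(d,R \right)} = \frac{\left(d + d\right) \left(R + 8\right)}{7} = \frac{2 d \left(8 + R\right)}{7}$)
$\left(2958 + p{\left(-10,63 \right)}\right) \left(t{\left(-38 \right)} + 2669\right) = \left(2958 + \frac{2}{7} \left(-10\right) \left(8 + 63\right)\right) \left(\left(- \frac{1}{4}\right) \left(-38\right) + 2669\right) = \left(2958 + \frac{2}{7} \left(-10\right) 71\right) \left(\frac{19}{2} + 2669\right) = \left(2958 - \frac{1420}{7}\right) \frac{5357}{2} = \frac{19286}{7} \cdot \frac{5357}{2} = \frac{51657551}{7}$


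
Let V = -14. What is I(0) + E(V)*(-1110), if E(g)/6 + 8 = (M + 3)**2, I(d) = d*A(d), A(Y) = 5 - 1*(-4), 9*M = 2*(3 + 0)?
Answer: -36260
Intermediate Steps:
M = 2/3 (M = (2*(3 + 0))/9 = (2*3)/9 = (1/9)*6 = 2/3 ≈ 0.66667)
A(Y) = 9 (A(Y) = 5 + 4 = 9)
I(d) = 9*d (I(d) = d*9 = 9*d)
E(g) = 98/3 (E(g) = -48 + 6*(2/3 + 3)**2 = -48 + 6*(11/3)**2 = -48 + 6*(121/9) = -48 + 242/3 = 98/3)
I(0) + E(V)*(-1110) = 9*0 + (98/3)*(-1110) = 0 - 36260 = -36260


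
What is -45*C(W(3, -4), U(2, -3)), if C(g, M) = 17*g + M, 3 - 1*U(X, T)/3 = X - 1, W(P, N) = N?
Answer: 2790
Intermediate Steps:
U(X, T) = 12 - 3*X (U(X, T) = 9 - 3*(X - 1) = 9 - 3*(-1 + X) = 9 + (3 - 3*X) = 12 - 3*X)
C(g, M) = M + 17*g
-45*C(W(3, -4), U(2, -3)) = -45*((12 - 3*2) + 17*(-4)) = -45*((12 - 6) - 68) = -45*(6 - 68) = -45*(-62) = 2790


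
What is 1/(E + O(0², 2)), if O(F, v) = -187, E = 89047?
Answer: 1/88860 ≈ 1.1254e-5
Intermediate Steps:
1/(E + O(0², 2)) = 1/(89047 - 187) = 1/88860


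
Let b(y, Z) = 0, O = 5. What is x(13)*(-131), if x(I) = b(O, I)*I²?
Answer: 0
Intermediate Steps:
x(I) = 0 (x(I) = 0*I² = 0)
x(13)*(-131) = 0*(-131) = 0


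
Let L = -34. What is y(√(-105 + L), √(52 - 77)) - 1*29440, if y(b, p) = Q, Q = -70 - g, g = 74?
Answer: -29584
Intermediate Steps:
Q = -144 (Q = -70 - 1*74 = -70 - 74 = -144)
y(b, p) = -144
y(√(-105 + L), √(52 - 77)) - 1*29440 = -144 - 1*29440 = -144 - 29440 = -29584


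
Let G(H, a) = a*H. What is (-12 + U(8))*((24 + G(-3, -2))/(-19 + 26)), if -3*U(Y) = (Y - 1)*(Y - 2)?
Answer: -780/7 ≈ -111.43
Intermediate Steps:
G(H, a) = H*a
U(Y) = -(-1 + Y)*(-2 + Y)/3 (U(Y) = -(Y - 1)*(Y - 2)/3 = -(-1 + Y)*(-2 + Y)/3)
(-12 + U(8))*((24 + G(-3, -2))/(-19 + 26)) = (-12 + (-⅔ + 8 - ⅓*8²))*((24 - 3*(-2))/(-19 + 26)) = (-12 + (-⅔ + 8 - ⅓*64))*((24 + 6)/7) = (-12 + (-⅔ + 8 - 64/3))*(30*(⅐)) = (-12 - 14)*(30/7) = -26*30/7 = -780/7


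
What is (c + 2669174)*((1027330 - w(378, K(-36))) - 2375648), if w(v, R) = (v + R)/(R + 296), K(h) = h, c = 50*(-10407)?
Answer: -188324558796532/65 ≈ -2.8973e+12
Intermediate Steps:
c = -520350
w(v, R) = (R + v)/(296 + R)
(c + 2669174)*((1027330 - w(378, K(-36))) - 2375648) = (-520350 + 2669174)*((1027330 - (-36 + 378)/(296 - 36)) - 2375648) = 2148824*((1027330 - 342/260) - 2375648) = 2148824*((1027330 - 1*171/130) - 2375648) = 2148824*((1027330 - 171/130) - 2375648) = 2148824*(133552729/130 - 2375648) = 2148824*(-175281511/130) = -188324558796532/65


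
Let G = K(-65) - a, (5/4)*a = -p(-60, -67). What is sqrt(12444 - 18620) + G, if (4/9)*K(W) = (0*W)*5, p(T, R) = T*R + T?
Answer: 3168 + 4*I*sqrt(386) ≈ 3168.0 + 78.588*I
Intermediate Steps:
p(T, R) = T + R*T (p(T, R) = R*T + T = T + R*T)
K(W) = 0 (K(W) = 9*((0*W)*5)/4 = 9*(0*5)/4 = (9/4)*0 = 0)
a = -3168 (a = 4*(-(-60)*(1 - 67))/5 = 4*(-(-60)*(-66))/5 = 4*(-1*3960)/5 = (4/5)*(-3960) = -3168)
G = 3168 (G = 0 - 1*(-3168) = 0 + 3168 = 3168)
sqrt(12444 - 18620) + G = sqrt(12444 - 18620) + 3168 = sqrt(-6176) + 3168 = 4*I*sqrt(386) + 3168 = 3168 + 4*I*sqrt(386)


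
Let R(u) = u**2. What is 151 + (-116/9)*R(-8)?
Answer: -6065/9 ≈ -673.89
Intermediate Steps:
151 + (-116/9)*R(-8) = 151 - 116/9*(-8)**2 = 151 - 116*1/9*64 = 151 - 116/9*64 = 151 - 7424/9 = -6065/9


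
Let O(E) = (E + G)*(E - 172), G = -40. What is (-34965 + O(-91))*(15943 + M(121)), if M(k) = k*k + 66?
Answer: -15692800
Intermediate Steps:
O(E) = (-172 + E)*(-40 + E) (O(E) = (E - 40)*(E - 172) = (-40 + E)*(-172 + E) = (-172 + E)*(-40 + E))
M(k) = 66 + k**2 (M(k) = k**2 + 66 = 66 + k**2)
(-34965 + O(-91))*(15943 + M(121)) = (-34965 + (6880 + (-91)**2 - 212*(-91)))*(15943 + (66 + 121**2)) = (-34965 + (6880 + 8281 + 19292))*(15943 + (66 + 14641)) = (-34965 + 34453)*(15943 + 14707) = -512*30650 = -15692800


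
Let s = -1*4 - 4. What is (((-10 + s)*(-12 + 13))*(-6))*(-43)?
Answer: -4644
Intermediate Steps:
s = -8 (s = -4 - 4 = -8)
(((-10 + s)*(-12 + 13))*(-6))*(-43) = (((-10 - 8)*(-12 + 13))*(-6))*(-43) = (-18*1*(-6))*(-43) = -18*(-6)*(-43) = 108*(-43) = -4644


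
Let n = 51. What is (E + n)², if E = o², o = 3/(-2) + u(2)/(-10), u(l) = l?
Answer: 29041321/10000 ≈ 2904.1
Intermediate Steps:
o = -17/10 (o = 3/(-2) + 2/(-10) = 3*(-½) + 2*(-⅒) = -3/2 - ⅕ = -17/10 ≈ -1.7000)
E = 289/100 (E = (-17/10)² = 289/100 ≈ 2.8900)
(E + n)² = (289/100 + 51)² = (5389/100)² = 29041321/10000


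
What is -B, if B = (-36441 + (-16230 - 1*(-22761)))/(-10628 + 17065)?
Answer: 29910/6437 ≈ 4.6466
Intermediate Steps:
B = -29910/6437 (B = (-36441 + (-16230 + 22761))/6437 = (-36441 + 6531)*(1/6437) = -29910*1/6437 = -29910/6437 ≈ -4.6466)
-B = -1*(-29910/6437) = 29910/6437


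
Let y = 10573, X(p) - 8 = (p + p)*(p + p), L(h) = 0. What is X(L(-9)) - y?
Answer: -10565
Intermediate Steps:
X(p) = 8 + 4*p² (X(p) = 8 + (p + p)*(p + p) = 8 + (2*p)*(2*p) = 8 + 4*p²)
X(L(-9)) - y = (8 + 4*0²) - 1*10573 = (8 + 4*0) - 10573 = (8 + 0) - 10573 = 8 - 10573 = -10565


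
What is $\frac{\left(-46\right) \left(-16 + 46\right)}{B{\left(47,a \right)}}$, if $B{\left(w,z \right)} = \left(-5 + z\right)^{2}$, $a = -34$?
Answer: $- \frac{460}{507} \approx -0.9073$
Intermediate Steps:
$\frac{\left(-46\right) \left(-16 + 46\right)}{B{\left(47,a \right)}} = \frac{\left(-46\right) \left(-16 + 46\right)}{\left(-5 - 34\right)^{2}} = \frac{\left(-46\right) 30}{\left(-39\right)^{2}} = - \frac{1380}{1521} = \left(-1380\right) \frac{1}{1521} = - \frac{460}{507}$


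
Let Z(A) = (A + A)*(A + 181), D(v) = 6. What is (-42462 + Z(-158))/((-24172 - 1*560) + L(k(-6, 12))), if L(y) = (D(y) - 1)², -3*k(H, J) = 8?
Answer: 49730/24707 ≈ 2.0128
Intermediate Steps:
Z(A) = 2*A*(181 + A) (Z(A) = (2*A)*(181 + A) = 2*A*(181 + A))
k(H, J) = -8/3 (k(H, J) = -⅓*8 = -8/3)
L(y) = 25 (L(y) = (6 - 1)² = 5² = 25)
(-42462 + Z(-158))/((-24172 - 1*560) + L(k(-6, 12))) = (-42462 + 2*(-158)*(181 - 158))/((-24172 - 1*560) + 25) = (-42462 + 2*(-158)*23)/((-24172 - 560) + 25) = (-42462 - 7268)/(-24732 + 25) = -49730/(-24707) = -49730*(-1/24707) = 49730/24707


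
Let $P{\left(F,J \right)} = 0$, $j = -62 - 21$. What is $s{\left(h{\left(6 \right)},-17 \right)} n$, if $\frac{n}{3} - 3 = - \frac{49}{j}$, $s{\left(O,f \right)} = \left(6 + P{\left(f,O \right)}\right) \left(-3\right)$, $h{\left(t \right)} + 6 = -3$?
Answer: $- \frac{16092}{83} \approx -193.88$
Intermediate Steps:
$j = -83$
$h{\left(t \right)} = -9$ ($h{\left(t \right)} = -6 - 3 = -9$)
$s{\left(O,f \right)} = -18$ ($s{\left(O,f \right)} = \left(6 + 0\right) \left(-3\right) = 6 \left(-3\right) = -18$)
$n = \frac{894}{83}$ ($n = 9 + 3 \left(- \frac{49}{-83}\right) = 9 + 3 \left(\left(-49\right) \left(- \frac{1}{83}\right)\right) = 9 + 3 \cdot \frac{49}{83} = 9 + \frac{147}{83} = \frac{894}{83} \approx 10.771$)
$s{\left(h{\left(6 \right)},-17 \right)} n = \left(-18\right) \frac{894}{83} = - \frac{16092}{83}$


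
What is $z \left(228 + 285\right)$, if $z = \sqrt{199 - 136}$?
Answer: $1539 \sqrt{7} \approx 4071.8$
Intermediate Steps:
$z = 3 \sqrt{7}$ ($z = \sqrt{63} = 3 \sqrt{7} \approx 7.9373$)
$z \left(228 + 285\right) = 3 \sqrt{7} \left(228 + 285\right) = 3 \sqrt{7} \cdot 513 = 1539 \sqrt{7}$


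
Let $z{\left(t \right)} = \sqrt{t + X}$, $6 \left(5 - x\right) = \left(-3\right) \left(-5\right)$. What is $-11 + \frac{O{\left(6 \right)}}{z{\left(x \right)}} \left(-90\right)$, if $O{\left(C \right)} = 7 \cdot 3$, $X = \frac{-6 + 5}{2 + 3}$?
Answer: $-11 - \frac{1890 \sqrt{230}}{23} \approx -1257.2$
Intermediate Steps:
$X = - \frac{1}{5} \approx -0.2$
$O{\left(C \right)} = 21$
$x = \frac{5}{2}$ ($x = 5 - \frac{\left(-3\right) \left(-5\right)}{6} = 5 - \frac{5}{2} = \frac{5}{2} \approx 2.5$)
$z{\left(t \right)} = \sqrt{- \frac{1}{5} + t}$ ($z{\left(t \right)} = \sqrt{t - \frac{1}{5}} = \sqrt{- \frac{1}{5} + t}$)
$-11 + \frac{O{\left(6 \right)}}{z{\left(x \right)}} \left(-90\right) = -11 + \frac{21}{\frac{1}{5} \sqrt{-5 + 25 \cdot \frac{5}{2}}} \left(-90\right) = -11 + \frac{21}{\frac{1}{5} \sqrt{-5 + \frac{125}{2}}} \left(-90\right) = -11 + \frac{21}{\frac{1}{5} \sqrt{\frac{115}{2}}} \left(-90\right) = -11 + \frac{21}{\frac{1}{5} \frac{\sqrt{230}}{2}} \left(-90\right) = -11 + \frac{21}{\frac{1}{10} \sqrt{230}} \left(-90\right) = -11 + 21 \frac{\sqrt{230}}{23} \left(-90\right) = -11 + \frac{21 \sqrt{230}}{23} \left(-90\right) = -11 - \frac{1890 \sqrt{230}}{23}$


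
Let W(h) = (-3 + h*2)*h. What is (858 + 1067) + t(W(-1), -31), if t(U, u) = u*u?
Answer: 2886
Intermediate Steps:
W(h) = h*(-3 + 2*h) (W(h) = (-3 + 2*h)*h = h*(-3 + 2*h))
t(U, u) = u²
(858 + 1067) + t(W(-1), -31) = (858 + 1067) + (-31)² = 1925 + 961 = 2886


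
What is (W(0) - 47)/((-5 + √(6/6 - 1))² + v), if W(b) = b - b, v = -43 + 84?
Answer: -47/66 ≈ -0.71212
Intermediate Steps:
v = 41
W(b) = 0
(W(0) - 47)/((-5 + √(6/6 - 1))² + v) = (0 - 47)/((-5 + √(6/6 - 1))² + 41) = -47/((-5 + √(6*(⅙) - 1))² + 41) = -47/((-5 + √(1 - 1))² + 41) = -47/((-5 + √0)² + 41) = -47/((-5 + 0)² + 41) = -47/((-5)² + 41) = -47/(25 + 41) = -47/66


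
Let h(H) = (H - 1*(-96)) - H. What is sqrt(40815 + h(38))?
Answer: sqrt(40911) ≈ 202.26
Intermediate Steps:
h(H) = 96 (h(H) = (H + 96) - H = (96 + H) - H = 96)
sqrt(40815 + h(38)) = sqrt(40815 + 96) = sqrt(40911)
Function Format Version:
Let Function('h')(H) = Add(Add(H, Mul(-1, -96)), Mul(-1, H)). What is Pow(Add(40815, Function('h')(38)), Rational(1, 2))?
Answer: Pow(40911, Rational(1, 2)) ≈ 202.26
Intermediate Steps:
Function('h')(H) = 96 (Function('h')(H) = Add(Add(H, 96), Mul(-1, H)) = Add(Add(96, H), Mul(-1, H)) = 96)
Pow(Add(40815, Function('h')(38)), Rational(1, 2)) = Pow(Add(40815, 96), Rational(1, 2)) = Pow(40911, Rational(1, 2))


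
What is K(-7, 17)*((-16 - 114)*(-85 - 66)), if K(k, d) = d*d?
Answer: 5673070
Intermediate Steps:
K(k, d) = d²
K(-7, 17)*((-16 - 114)*(-85 - 66)) = 17²*((-16 - 114)*(-85 - 66)) = 289*(-130*(-151)) = 289*19630 = 5673070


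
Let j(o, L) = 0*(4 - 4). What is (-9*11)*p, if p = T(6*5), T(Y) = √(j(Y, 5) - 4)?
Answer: -198*I ≈ -198.0*I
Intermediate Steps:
j(o, L) = 0 (j(o, L) = 0*0 = 0)
T(Y) = 2*I (T(Y) = √(0 - 4) = √(-4) = 2*I)
p = 2*I ≈ 2.0*I
(-9*11)*p = (-9*11)*(2*I) = -198*I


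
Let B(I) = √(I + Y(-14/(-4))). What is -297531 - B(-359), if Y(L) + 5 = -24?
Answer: -297531 - 2*I*√97 ≈ -2.9753e+5 - 19.698*I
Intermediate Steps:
Y(L) = -29 (Y(L) = -5 - 24 = -29)
B(I) = √(-29 + I) (B(I) = √(I - 29) = √(-29 + I))
-297531 - B(-359) = -297531 - √(-29 - 359) = -297531 - √(-388) = -297531 - 2*I*√97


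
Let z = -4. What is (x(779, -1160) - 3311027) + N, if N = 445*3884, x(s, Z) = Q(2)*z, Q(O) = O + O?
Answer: -1582663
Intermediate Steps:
Q(O) = 2*O
x(s, Z) = -16 (x(s, Z) = (2*2)*(-4) = 4*(-4) = -16)
N = 1728380
(x(779, -1160) - 3311027) + N = (-16 - 3311027) + 1728380 = -3311043 + 1728380 = -1582663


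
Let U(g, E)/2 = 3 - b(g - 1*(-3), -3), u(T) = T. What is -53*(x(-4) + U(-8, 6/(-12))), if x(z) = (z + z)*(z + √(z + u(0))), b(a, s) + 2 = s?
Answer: -2544 + 848*I ≈ -2544.0 + 848.0*I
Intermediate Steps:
b(a, s) = -2 + s
x(z) = 2*z*(z + √z) (x(z) = (z + z)*(z + √(z + 0)) = (2*z)*(z + √z) = 2*z*(z + √z))
U(g, E) = 16 (U(g, E) = 2*(3 - (-2 - 3)) = 2*(3 - 1*(-5)) = 2*(3 + 5) = 2*8 = 16)
-53*(x(-4) + U(-8, 6/(-12))) = -53*(2*(-4)*(-4 + √(-4)) + 16) = -53*(2*(-4)*(-4 + 2*I) + 16) = -53*((32 - 16*I) + 16) = -53*(48 - 16*I) = -2544 + 848*I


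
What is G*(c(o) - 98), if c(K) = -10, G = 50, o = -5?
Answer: -5400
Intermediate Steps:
G*(c(o) - 98) = 50*(-10 - 98) = 50*(-108) = -5400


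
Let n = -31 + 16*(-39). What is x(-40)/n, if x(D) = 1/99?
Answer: -1/64845 ≈ -1.5421e-5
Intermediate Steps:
n = -655 (n = -31 - 624 = -655)
x(D) = 1/99
x(-40)/n = (1/99)/(-655) = (1/99)*(-1/655) = -1/64845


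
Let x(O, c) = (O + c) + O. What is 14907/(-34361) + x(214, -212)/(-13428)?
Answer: -5766477/12816653 ≈ -0.44992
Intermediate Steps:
x(O, c) = c + 2*O
14907/(-34361) + x(214, -212)/(-13428) = 14907/(-34361) + (-212 + 2*214)/(-13428) = 14907*(-1/34361) + (-212 + 428)*(-1/13428) = -14907/34361 + 216*(-1/13428) = -14907/34361 - 6/373 = -5766477/12816653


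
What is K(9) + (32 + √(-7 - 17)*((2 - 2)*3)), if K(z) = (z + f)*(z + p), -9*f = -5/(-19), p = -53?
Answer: -62024/171 ≈ -362.71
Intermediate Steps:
f = -5/171 (f = -(-5)/(9*(-19)) = -(-5)*(-1)/(9*19) = -⅑*5/19 = -5/171 ≈ -0.029240)
K(z) = (-53 + z)*(-5/171 + z) (K(z) = (z - 5/171)*(z - 53) = (-5/171 + z)*(-53 + z) = (-53 + z)*(-5/171 + z))
K(9) + (32 + √(-7 - 17)*((2 - 2)*3)) = (265/171 + 9² - 9068/171*9) + (32 + √(-7 - 17)*((2 - 2)*3)) = (265/171 + 81 - 9068/19) + (32 + √(-24)*(0*3)) = -67496/171 + (32 + (2*I*√6)*0) = -67496/171 + (32 + 0) = -67496/171 + 32 = -62024/171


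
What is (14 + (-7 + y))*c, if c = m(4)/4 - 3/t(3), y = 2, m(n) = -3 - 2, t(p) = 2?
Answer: -99/4 ≈ -24.750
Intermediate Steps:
m(n) = -5
c = -11/4 (c = -5/4 - 3/2 = -11/4 ≈ -2.7500)
(14 + (-7 + y))*c = (14 + (-7 + 2))*(-11/4) = (14 - 5)*(-11/4) = 9*(-11/4) = -99/4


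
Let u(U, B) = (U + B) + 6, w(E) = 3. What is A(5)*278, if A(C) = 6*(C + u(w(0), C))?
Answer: 31692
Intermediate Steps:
u(U, B) = 6 + B + U (u(U, B) = (B + U) + 6 = 6 + B + U)
A(C) = 54 + 12*C (A(C) = 6*(C + (6 + C + 3)) = 6*(C + (9 + C)) = 6*(9 + 2*C) = 54 + 12*C)
A(5)*278 = (54 + 12*5)*278 = (54 + 60)*278 = 114*278 = 31692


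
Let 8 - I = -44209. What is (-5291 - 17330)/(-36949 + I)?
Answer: -22621/7268 ≈ -3.1124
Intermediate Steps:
I = 44217 (I = 8 - 1*(-44209) = 8 + 44209 = 44217)
(-5291 - 17330)/(-36949 + I) = (-5291 - 17330)/(-36949 + 44217) = -22621/7268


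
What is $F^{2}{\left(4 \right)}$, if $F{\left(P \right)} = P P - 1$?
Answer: $225$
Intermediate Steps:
$F{\left(P \right)} = -1 + P^{2}$ ($F{\left(P \right)} = P^{2} - 1 = -1 + P^{2}$)
$F^{2}{\left(4 \right)} = \left(-1 + 4^{2}\right)^{2} = \left(-1 + 16\right)^{2} = 15^{2} = 225$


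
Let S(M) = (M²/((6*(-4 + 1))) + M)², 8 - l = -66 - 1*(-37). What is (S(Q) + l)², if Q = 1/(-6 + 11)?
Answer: 56256315177241/41006250000 ≈ 1371.9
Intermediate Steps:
l = 37 (l = 8 - (-66 - 1*(-37)) = 8 - (-66 + 37) = 8 - 1*(-29) = 8 + 29 = 37)
Q = ⅕ (Q = 1/5 = ⅕ ≈ 0.20000)
S(M) = (M - M²/18)² (S(M) = (M²/((6*(-3))) + M)² = (M²/(-18) + M)² = (M²*(-1/18) + M)² = (-M²/18 + M)² = (M - M²/18)²)
(S(Q) + l)² = ((⅕)²*(-18 + ⅕)²/324 + 37)² = ((1/324)*(1/25)*(-89/5)² + 37)² = ((1/324)*(1/25)*(7921/25) + 37)² = (7921/202500 + 37)² = (7500421/202500)² = 56256315177241/41006250000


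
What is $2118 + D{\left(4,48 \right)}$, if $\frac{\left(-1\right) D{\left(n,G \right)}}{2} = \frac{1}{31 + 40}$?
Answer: $\frac{150376}{71} \approx 2118.0$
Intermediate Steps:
$D{\left(n,G \right)} = - \frac{2}{71}$ ($D{\left(n,G \right)} = - \frac{2}{31 + 40} = - \frac{2}{71}$)
$2118 + D{\left(4,48 \right)} = 2118 - \frac{2}{71} = \frac{150376}{71}$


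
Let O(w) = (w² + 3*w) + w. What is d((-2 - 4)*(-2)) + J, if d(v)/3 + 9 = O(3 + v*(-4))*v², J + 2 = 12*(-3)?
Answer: 796975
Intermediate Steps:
O(w) = w² + 4*w
J = -38 (J = -2 + 12*(-3) = -2 - 36 = -38)
d(v) = -27 + 3*v²*(3 - 4*v)*(7 - 4*v) (d(v) = -27 + 3*(((3 + v*(-4))*(4 + (3 + v*(-4))))*v²) = -27 + 3*(((3 - 4*v)*(4 + (3 - 4*v)))*v²) = -27 + 3*(((3 - 4*v)*(7 - 4*v))*v²) = -27 + 3*(v²*(3 - 4*v)*(7 - 4*v)) = -27 + 3*v²*(3 - 4*v)*(7 - 4*v))
d((-2 - 4)*(-2)) + J = (-27 + 3*((-2 - 4)*(-2))²*(-7 + 4*((-2 - 4)*(-2)))*(-3 + 4*((-2 - 4)*(-2)))) - 38 = (-27 + 3*(-6*(-2))²*(-7 + 4*(-6*(-2)))*(-3 + 4*(-6*(-2)))) - 38 = (-27 + 3*12²*(-7 + 4*12)*(-3 + 4*12)) - 38 = (-27 + 3*144*(-7 + 48)*(-3 + 48)) - 38 = (-27 + 3*144*41*45) - 38 = (-27 + 797040) - 38 = 797013 - 38 = 796975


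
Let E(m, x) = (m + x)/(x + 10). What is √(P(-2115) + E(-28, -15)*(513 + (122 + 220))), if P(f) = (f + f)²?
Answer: 3*√1988917 ≈ 4230.9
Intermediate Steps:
E(m, x) = (m + x)/(10 + x)
P(f) = 4*f² (P(f) = (2*f)² = 4*f²)
√(P(-2115) + E(-28, -15)*(513 + (122 + 220))) = √(4*(-2115)² + ((-28 - 15)/(10 - 15))*(513 + (122 + 220))) = √(4*4473225 + (-43/(-5))*(513 + 342)) = √(17892900 - ⅕*(-43)*855) = √(17892900 + (43/5)*855) = √(17892900 + 7353) = √17900253 = 3*√1988917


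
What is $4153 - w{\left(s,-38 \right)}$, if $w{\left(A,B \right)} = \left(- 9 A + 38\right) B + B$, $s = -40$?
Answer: $19315$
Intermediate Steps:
$w{\left(A,B \right)} = B + B \left(38 - 9 A\right)$ ($w{\left(A,B \right)} = \left(38 - 9 A\right) B + B = B \left(38 - 9 A\right) + B = B + B \left(38 - 9 A\right)$)
$4153 - w{\left(s,-38 \right)} = 4153 - 3 \left(-38\right) \left(13 - -120\right) = 4153 - 3 \left(-38\right) \left(13 + 120\right) = 4153 - 3 \left(-38\right) 133 = 4153 - -15162 = 4153 + 15162 = 19315$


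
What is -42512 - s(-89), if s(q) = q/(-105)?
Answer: -4463849/105 ≈ -42513.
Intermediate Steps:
s(q) = -q/105 (s(q) = q*(-1/105) = -q/105)
-42512 - s(-89) = -42512 - (-1)*(-89)/105 = -42512 - 1*89/105 = -42512 - 89/105 = -4463849/105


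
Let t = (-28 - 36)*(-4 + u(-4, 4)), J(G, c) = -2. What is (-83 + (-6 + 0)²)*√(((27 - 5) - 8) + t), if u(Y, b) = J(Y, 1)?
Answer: -47*√398 ≈ -937.65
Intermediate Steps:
u(Y, b) = -2
t = 384 (t = (-28 - 36)*(-4 - 2) = -64*(-6) = 384)
(-83 + (-6 + 0)²)*√(((27 - 5) - 8) + t) = (-83 + (-6 + 0)²)*√(((27 - 5) - 8) + 384) = (-83 + (-6)²)*√((22 - 8) + 384) = (-83 + 36)*√(14 + 384) = -47*√398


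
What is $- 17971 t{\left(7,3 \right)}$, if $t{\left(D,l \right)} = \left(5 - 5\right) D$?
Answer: $0$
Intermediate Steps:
$t{\left(D,l \right)} = 0$ ($t{\left(D,l \right)} = 0 D = 0$)
$- 17971 t{\left(7,3 \right)} = \left(-17971\right) 0 = 0$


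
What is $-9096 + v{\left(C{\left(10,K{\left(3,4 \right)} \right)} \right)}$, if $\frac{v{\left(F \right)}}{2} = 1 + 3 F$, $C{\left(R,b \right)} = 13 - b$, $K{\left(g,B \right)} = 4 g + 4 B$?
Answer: $-9184$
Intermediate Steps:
$K{\left(g,B \right)} = 4 B + 4 g$
$v{\left(F \right)} = 2 + 6 F$ ($v{\left(F \right)} = 2 \left(1 + 3 F\right) = 2 + 6 F$)
$-9096 + v{\left(C{\left(10,K{\left(3,4 \right)} \right)} \right)} = -9096 + \left(2 + 6 \left(13 - \left(4 \cdot 4 + 4 \cdot 3\right)\right)\right) = -9096 + \left(2 + 6 \left(13 - \left(16 + 12\right)\right)\right) = -9096 + \left(2 + 6 \left(13 - 28\right)\right) = -9096 + \left(2 + 6 \left(-15\right)\right) = -9096 + \left(2 - 90\right) = -9096 - 88 = -9184$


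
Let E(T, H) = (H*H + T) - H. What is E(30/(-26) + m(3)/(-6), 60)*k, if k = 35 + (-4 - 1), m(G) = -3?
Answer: 1380345/13 ≈ 1.0618e+5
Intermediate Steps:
k = 30 (k = 35 - 5 = 30)
E(T, H) = T + H**2 - H (E(T, H) = (H**2 + T) - H = (T + H**2) - H = T + H**2 - H)
E(30/(-26) + m(3)/(-6), 60)*k = ((30/(-26) - 3/(-6)) + 60**2 - 1*60)*30 = ((30*(-1/26) - 3*(-1/6)) + 3600 - 60)*30 = ((-15/13 + 1/2) + 3600 - 60)*30 = (-17/26 + 3600 - 60)*30 = (92023/26)*30 = 1380345/13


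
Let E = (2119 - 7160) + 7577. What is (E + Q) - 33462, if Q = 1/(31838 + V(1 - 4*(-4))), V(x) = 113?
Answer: -988116625/31951 ≈ -30926.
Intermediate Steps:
E = 2536 (E = -5041 + 7577 = 2536)
Q = 1/31951 (Q = 1/(31838 + 113) = 1/31951 ≈ 3.1298e-5)
(E + Q) - 33462 = (2536 + 1/31951) - 33462 = 81027737/31951 - 33462 = -988116625/31951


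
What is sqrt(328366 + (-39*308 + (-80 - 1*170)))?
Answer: 2*sqrt(79026) ≈ 562.23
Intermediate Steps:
sqrt(328366 + (-39*308 + (-80 - 1*170))) = sqrt(328366 + (-12012 + (-80 - 170))) = sqrt(328366 + (-12012 - 250)) = sqrt(328366 - 12262) = sqrt(316104) = 2*sqrt(79026)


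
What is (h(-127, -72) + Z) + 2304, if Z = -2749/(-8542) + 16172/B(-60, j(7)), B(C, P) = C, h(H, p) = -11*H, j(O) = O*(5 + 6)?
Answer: 439715059/128130 ≈ 3431.8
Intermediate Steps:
j(O) = 11*O (j(O) = O*11 = 11*O)
Z = -34494071/128130 (Z = -2749/(-8542) + 16172/(-60) = -2749*(-1/8542) + 16172*(-1/60) = 2749/8542 - 4043/15 = -34494071/128130 ≈ -269.21)
(h(-127, -72) + Z) + 2304 = (-11*(-127) - 34494071/128130) + 2304 = (1397 - 34494071/128130) + 2304 = 144503539/128130 + 2304 = 439715059/128130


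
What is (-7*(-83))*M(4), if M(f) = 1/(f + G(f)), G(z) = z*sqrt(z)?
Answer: 581/12 ≈ 48.417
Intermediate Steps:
G(z) = z**(3/2)
M(f) = 1/(f + f**(3/2))
(-7*(-83))*M(4) = (-7*(-83))/(4 + 4**(3/2)) = 581/(4 + 8) = 581/12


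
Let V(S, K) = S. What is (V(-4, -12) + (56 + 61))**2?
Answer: 12769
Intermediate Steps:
(V(-4, -12) + (56 + 61))**2 = (-4 + (56 + 61))**2 = (-4 + 117)**2 = 113**2 = 12769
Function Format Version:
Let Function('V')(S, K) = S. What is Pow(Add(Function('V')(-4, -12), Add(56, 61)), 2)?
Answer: 12769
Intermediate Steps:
Pow(Add(Function('V')(-4, -12), Add(56, 61)), 2) = Pow(Add(-4, Add(56, 61)), 2) = Pow(Add(-4, 117), 2) = Pow(113, 2) = 12769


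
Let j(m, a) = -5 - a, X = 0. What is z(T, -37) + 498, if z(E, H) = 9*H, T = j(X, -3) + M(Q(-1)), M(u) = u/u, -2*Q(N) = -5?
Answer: 165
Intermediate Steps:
Q(N) = 5/2 (Q(N) = -1/2*(-5) = 5/2)
M(u) = 1
T = -1 (T = (-5 - 1*(-3)) + 1 = (-5 + 3) + 1 = -2 + 1 = -1)
z(T, -37) + 498 = 9*(-37) + 498 = -333 + 498 = 165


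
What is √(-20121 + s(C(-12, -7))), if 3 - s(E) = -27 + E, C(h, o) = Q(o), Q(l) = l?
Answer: 2*I*√5021 ≈ 141.72*I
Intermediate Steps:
C(h, o) = o
s(E) = 30 - E (s(E) = 3 - (-27 + E) = 3 + (27 - E) = 30 - E)
√(-20121 + s(C(-12, -7))) = √(-20121 + (30 - 1*(-7))) = √(-20121 + (30 + 7)) = √(-20121 + 37) = √(-20084) = 2*I*√5021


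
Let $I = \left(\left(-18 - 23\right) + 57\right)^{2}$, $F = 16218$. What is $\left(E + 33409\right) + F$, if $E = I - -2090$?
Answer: $51973$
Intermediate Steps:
$I = 256$ ($I = \left(-41 + 57\right)^{2} = 16^{2} = 256$)
$E = 2346$ ($E = 256 - -2090 = 256 + 2090 = 2346$)
$\left(E + 33409\right) + F = \left(2346 + 33409\right) + 16218 = 35755 + 16218 = 51973$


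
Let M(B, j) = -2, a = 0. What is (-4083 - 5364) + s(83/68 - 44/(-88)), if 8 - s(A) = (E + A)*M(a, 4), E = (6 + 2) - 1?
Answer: -320333/34 ≈ -9421.6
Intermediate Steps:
E = 7 (E = 8 - 1 = 7)
s(A) = 22 + 2*A (s(A) = 8 - (7 + A)*(-2) = 8 - (-14 - 2*A) = 8 + (14 + 2*A) = 22 + 2*A)
(-4083 - 5364) + s(83/68 - 44/(-88)) = (-4083 - 5364) + (22 + 2*(83/68 - 44/(-88))) = -9447 + (22 + 2*(83*(1/68) - 44*(-1/88))) = -9447 + (22 + 2*(83/68 + ½)) = -9447 + (22 + 2*(117/68)) = -9447 + (22 + 117/34) = -9447 + 865/34 = -320333/34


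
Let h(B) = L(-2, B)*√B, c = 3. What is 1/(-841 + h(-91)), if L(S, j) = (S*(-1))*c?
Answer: -841/710557 - 6*I*√91/710557 ≈ -0.0011836 - 8.0551e-5*I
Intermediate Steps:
L(S, j) = -3*S (L(S, j) = (S*(-1))*3 = -S*3 = -3*S)
h(B) = 6*√B (h(B) = (-3*(-2))*√B = 6*√B)
1/(-841 + h(-91)) = 1/(-841 + 6*√(-91)) = 1/(-841 + 6*(I*√91)) = 1/(-841 + 6*I*√91)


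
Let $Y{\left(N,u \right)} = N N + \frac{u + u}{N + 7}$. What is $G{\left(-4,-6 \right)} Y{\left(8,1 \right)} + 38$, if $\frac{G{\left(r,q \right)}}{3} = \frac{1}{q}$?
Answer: $\frac{89}{15} \approx 5.9333$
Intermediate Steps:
$G{\left(r,q \right)} = \frac{3}{q}$
$Y{\left(N,u \right)} = N^{2} + \frac{2 u}{7 + N}$
$G{\left(-4,-6 \right)} Y{\left(8,1 \right)} + 38 = \frac{3}{-6} \frac{8^{3} + 2 \cdot 1 + 7 \cdot 8^{2}}{7 + 8} + 38 = 3 \left(- \frac{1}{6}\right) \frac{512 + 2 + 7 \cdot 64}{15} + 38 = - \frac{\frac{1}{15} \left(512 + 2 + 448\right)}{2} + 38 = - \frac{\frac{1}{15} \cdot 962}{2} + 38 = \left(- \frac{1}{2}\right) \frac{962}{15} + 38 = - \frac{481}{15} + 38 = \frac{89}{15}$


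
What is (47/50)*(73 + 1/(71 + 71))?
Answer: 487249/7100 ≈ 68.627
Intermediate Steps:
(47/50)*(73 + 1/(71 + 71)) = (47*(1/50))*(73 + 1/142) = 47*(73 + 1/142)/50 = (47/50)*(10367/142) = 487249/7100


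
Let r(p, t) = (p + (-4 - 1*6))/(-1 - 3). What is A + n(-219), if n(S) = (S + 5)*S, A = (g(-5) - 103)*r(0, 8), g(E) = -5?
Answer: 46596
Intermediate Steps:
r(p, t) = 5/2 - p/4 (r(p, t) = (p + (-4 - 6))/(-4) = (p - 10)*(-¼) = (-10 + p)*(-¼) = 5/2 - p/4)
A = -270 (A = (-5 - 103)*(5/2 - ¼*0) = -108*(5/2 + 0) = -108*5/2 = -270)
n(S) = S*(5 + S) (n(S) = (5 + S)*S = S*(5 + S))
A + n(-219) = -270 - 219*(5 - 219) = -270 - 219*(-214) = -270 + 46866 = 46596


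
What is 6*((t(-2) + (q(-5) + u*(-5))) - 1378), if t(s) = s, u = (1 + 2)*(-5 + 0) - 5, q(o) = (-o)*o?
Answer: -7830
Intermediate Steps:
q(o) = -o²
u = -20 (u = 3*(-5) - 5 = -15 - 5 = -20)
6*((t(-2) + (q(-5) + u*(-5))) - 1378) = 6*((-2 + (-1*(-5)² - 20*(-5))) - 1378) = 6*((-2 + (-1*25 + 100)) - 1378) = 6*((-2 + (-25 + 100)) - 1378) = 6*((-2 + 75) - 1378) = 6*(73 - 1378) = 6*(-1305) = -7830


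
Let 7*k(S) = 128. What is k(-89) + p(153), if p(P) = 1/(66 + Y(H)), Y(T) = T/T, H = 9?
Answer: 8583/469 ≈ 18.301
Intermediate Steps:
k(S) = 128/7 (k(S) = (1/7)*128 = 128/7)
Y(T) = 1
p(P) = 1/67 (p(P) = 1/(66 + 1) = 1/67)
k(-89) + p(153) = 128/7 + 1/67 = 8583/469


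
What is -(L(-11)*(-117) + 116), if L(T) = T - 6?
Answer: -2105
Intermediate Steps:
L(T) = -6 + T
-(L(-11)*(-117) + 116) = -((-6 - 11)*(-117) + 116) = -(-17*(-117) + 116) = -(1989 + 116) = -1*2105 = -2105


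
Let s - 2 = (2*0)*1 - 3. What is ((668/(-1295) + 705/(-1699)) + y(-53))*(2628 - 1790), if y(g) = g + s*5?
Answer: -108654909886/2200205 ≈ -49384.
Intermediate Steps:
s = -1 (s = 2 + ((2*0)*1 - 3) = 2 + (0*1 - 3) = 2 + (0 - 3) = 2 - 3 = -1)
y(g) = -5 + g (y(g) = g - 1*5 = g - 5 = -5 + g)
((668/(-1295) + 705/(-1699)) + y(-53))*(2628 - 1790) = ((668/(-1295) + 705/(-1699)) + (-5 - 53))*(2628 - 1790) = ((668*(-1/1295) + 705*(-1/1699)) - 58)*838 = ((-668/1295 - 705/1699) - 58)*838 = (-2047907/2200205 - 58)*838 = -129659797/2200205*838 = -108654909886/2200205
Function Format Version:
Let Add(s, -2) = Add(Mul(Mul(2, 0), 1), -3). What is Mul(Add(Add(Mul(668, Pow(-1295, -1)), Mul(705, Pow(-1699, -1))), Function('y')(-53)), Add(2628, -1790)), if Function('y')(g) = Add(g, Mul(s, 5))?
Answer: Rational(-108654909886, 2200205) ≈ -49384.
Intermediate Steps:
s = -1 (s = Add(2, Add(Mul(Mul(2, 0), 1), -3)) = Add(2, Add(Mul(0, 1), -3)) = Add(2, Add(0, -3)) = Add(2, -3) = -1)
Function('y')(g) = Add(-5, g) (Function('y')(g) = Add(g, Mul(-1, 5)) = Add(g, -5) = Add(-5, g))
Mul(Add(Add(Mul(668, Pow(-1295, -1)), Mul(705, Pow(-1699, -1))), Function('y')(-53)), Add(2628, -1790)) = Mul(Add(Add(Mul(668, Pow(-1295, -1)), Mul(705, Pow(-1699, -1))), Add(-5, -53)), Add(2628, -1790)) = Mul(Add(Add(Mul(668, Rational(-1, 1295)), Mul(705, Rational(-1, 1699))), -58), 838) = Mul(Add(Add(Rational(-668, 1295), Rational(-705, 1699)), -58), 838) = Mul(Add(Rational(-2047907, 2200205), -58), 838) = Mul(Rational(-129659797, 2200205), 838) = Rational(-108654909886, 2200205)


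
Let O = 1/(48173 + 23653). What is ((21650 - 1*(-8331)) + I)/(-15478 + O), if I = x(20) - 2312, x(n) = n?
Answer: -1988790114/1111722827 ≈ -1.7889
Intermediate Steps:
I = -2292 (I = 20 - 2312 = -2292)
O = 1/71826 ≈ 1.3923e-5
((21650 - 1*(-8331)) + I)/(-15478 + O) = ((21650 - 1*(-8331)) - 2292)/(-15478 + 1/71826) = ((21650 + 8331) - 2292)/(-1111722827/71826) = (29981 - 2292)*(-71826/1111722827) = 27689*(-71826/1111722827) = -1988790114/1111722827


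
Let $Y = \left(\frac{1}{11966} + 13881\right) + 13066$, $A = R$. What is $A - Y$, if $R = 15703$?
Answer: $- \frac{134545705}{11966} \approx -11244.0$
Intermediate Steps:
$A = 15703$
$Y = \frac{322447803}{11966}$ ($Y = \left(\frac{1}{11966} + 13881\right) + 13066 = \frac{166100047}{11966} + 13066 = \frac{322447803}{11966} \approx 26947.0$)
$A - Y = 15703 - \frac{322447803}{11966} = - \frac{134545705}{11966}$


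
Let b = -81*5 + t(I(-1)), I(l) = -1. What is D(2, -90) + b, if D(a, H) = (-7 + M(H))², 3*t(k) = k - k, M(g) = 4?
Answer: -396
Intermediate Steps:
t(k) = 0 (t(k) = (k - k)/3 = (⅓)*0 = 0)
D(a, H) = 9 (D(a, H) = (-7 + 4)² = (-3)² = 9)
b = -405 (b = -81*5 + 0 = -405 + 0 = -405)
D(2, -90) + b = 9 - 405 = -396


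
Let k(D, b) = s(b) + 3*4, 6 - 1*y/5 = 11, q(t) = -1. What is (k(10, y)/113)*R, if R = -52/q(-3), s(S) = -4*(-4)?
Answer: 1456/113 ≈ 12.885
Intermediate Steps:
s(S) = 16
y = -25 (y = 30 - 5*11 = 30 - 55 = -25)
k(D, b) = 28 (k(D, b) = 16 + 3*4 = 16 + 12 = 28)
R = 52 (R = -52/(-1) = -52*(-1) = 52)
(k(10, y)/113)*R = (28/113)*52 = 1456/113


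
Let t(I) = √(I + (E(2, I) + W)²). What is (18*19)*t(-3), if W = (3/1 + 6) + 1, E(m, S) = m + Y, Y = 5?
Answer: 342*√286 ≈ 5783.7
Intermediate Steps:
E(m, S) = 5 + m (E(m, S) = m + 5 = 5 + m)
W = 10 (W = (3*1 + 6) + 1 = (3 + 6) + 1 = 9 + 1 = 10)
t(I) = √(289 + I) (t(I) = √(I + ((5 + 2) + 10)²) = √(I + (7 + 10)²) = √(I + 17²) = √(I + 289) = √(289 + I))
(18*19)*t(-3) = (18*19)*√(289 - 3) = 342*√286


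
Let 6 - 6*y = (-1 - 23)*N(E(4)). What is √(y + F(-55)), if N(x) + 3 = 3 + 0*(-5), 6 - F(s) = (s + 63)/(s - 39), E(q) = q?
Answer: 3*√1739/47 ≈ 2.6618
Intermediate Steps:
F(s) = 6 - (63 + s)/(-39 + s) (F(s) = 6 - (s + 63)/(s - 39) = 6 - (63 + s)/(-39 + s))
N(x) = 0 (N(x) = -3 + (3 + 0*(-5)) = -3 + (3 + 0) = -3 + 3 = 0)
y = 1 (y = 1 - (-1 - 23)*0/6 = 1 - (-4)*0 = 1 - ⅙*0 = 1 + 0 = 1)
√(y + F(-55)) = √(1 + (-297 + 5*(-55))/(-39 - 55)) = √(1 + (-297 - 275)/(-94)) = √(1 - 1/94*(-572)) = √(1 + 286/47) = √(333/47) = 3*√1739/47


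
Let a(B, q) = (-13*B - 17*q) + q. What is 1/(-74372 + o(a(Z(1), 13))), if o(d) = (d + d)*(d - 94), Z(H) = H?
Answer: 1/64858 ≈ 1.5418e-5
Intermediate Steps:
a(B, q) = -16*q - 13*B (a(B, q) = (-17*q - 13*B) + q = -16*q - 13*B)
o(d) = 2*d*(-94 + d) (o(d) = (2*d)*(-94 + d) = 2*d*(-94 + d))
1/(-74372 + o(a(Z(1), 13))) = 1/(-74372 + 2*(-16*13 - 13*1)*(-94 + (-16*13 - 13*1))) = 1/(-74372 + 2*(-208 - 13)*(-94 + (-208 - 13))) = 1/(-74372 + 2*(-221)*(-94 - 221)) = 1/(-74372 + 2*(-221)*(-315)) = 1/(-74372 + 139230) = 1/64858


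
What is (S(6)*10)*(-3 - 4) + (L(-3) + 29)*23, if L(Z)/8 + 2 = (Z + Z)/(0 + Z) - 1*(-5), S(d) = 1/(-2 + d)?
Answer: 3139/2 ≈ 1569.5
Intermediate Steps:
L(Z) = 40 (L(Z) = -16 + 8*((Z + Z)/(0 + Z) - 1*(-5)) = -16 + 8*((2*Z)/Z + 5) = -16 + 8*(2 + 5) = -16 + 8*7 = -16 + 56 = 40)
(S(6)*10)*(-3 - 4) + (L(-3) + 29)*23 = (10/(-2 + 6))*(-3 - 4) + (40 + 29)*23 = (10/4)*(-7) + 69*23 = ((¼)*10)*(-7) + 1587 = (5/2)*(-7) + 1587 = -35/2 + 1587 = 3139/2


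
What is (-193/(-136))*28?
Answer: 1351/34 ≈ 39.735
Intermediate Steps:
(-193/(-136))*28 = -1/136*(-193)*28 = (193/136)*28 = 1351/34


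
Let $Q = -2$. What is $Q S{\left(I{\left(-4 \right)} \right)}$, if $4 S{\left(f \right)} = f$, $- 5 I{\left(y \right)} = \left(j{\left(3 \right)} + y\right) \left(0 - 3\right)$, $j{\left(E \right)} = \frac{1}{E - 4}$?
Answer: $\frac{3}{2} \approx 1.5$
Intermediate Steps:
$j{\left(E \right)} = \frac{1}{-4 + E}$
$I{\left(y \right)} = - \frac{3}{5} + \frac{3 y}{5}$ ($I{\left(y \right)} = - \frac{\left(\frac{1}{-4 + 3} + y\right) \left(0 - 3\right)}{5} = - \frac{\left(\frac{1}{-1} + y\right) \left(-3\right)}{5} = - \frac{\left(-1 + y\right) \left(-3\right)}{5} = - \frac{3 - 3 y}{5} = - \frac{3}{5} + \frac{3 y}{5}$)
$S{\left(f \right)} = \frac{f}{4}$
$Q S{\left(I{\left(-4 \right)} \right)} = - 2 \frac{- \frac{3}{5} + \frac{3}{5} \left(-4\right)}{4} = - 2 \frac{- \frac{3}{5} - \frac{12}{5}}{4} = - 2 \cdot \frac{1}{4} \left(-3\right) = \left(-2\right) \left(- \frac{3}{4}\right) = \frac{3}{2}$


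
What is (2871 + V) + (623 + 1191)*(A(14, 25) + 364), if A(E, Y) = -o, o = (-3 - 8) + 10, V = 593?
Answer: 665574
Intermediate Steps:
o = -1 (o = -11 + 10 = -1)
A(E, Y) = 1 (A(E, Y) = -1*(-1) = 1)
(2871 + V) + (623 + 1191)*(A(14, 25) + 364) = (2871 + 593) + (623 + 1191)*(1 + 364) = 3464 + 1814*365 = 3464 + 662110 = 665574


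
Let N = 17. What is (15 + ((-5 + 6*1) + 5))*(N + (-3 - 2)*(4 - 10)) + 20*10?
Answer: 1187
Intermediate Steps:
(15 + ((-5 + 6*1) + 5))*(N + (-3 - 2)*(4 - 10)) + 20*10 = (15 + ((-5 + 6*1) + 5))*(17 + (-3 - 2)*(4 - 10)) + 20*10 = (15 + ((-5 + 6) + 5))*(17 - 5*(-6)) + 200 = (15 + (1 + 5))*(17 + 30) + 200 = (15 + 6)*47 + 200 = 21*47 + 200 = 987 + 200 = 1187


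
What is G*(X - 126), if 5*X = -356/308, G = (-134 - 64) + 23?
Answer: 242995/11 ≈ 22090.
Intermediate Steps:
G = -175 (G = -198 + 23 = -175)
X = -89/385 (X = (-356/308)/5 = (-356*1/308)/5 = (1/5)*(-89/77) = -89/385 ≈ -0.23117)
G*(X - 126) = -175*(-89/385 - 126) = -175*(-48599/385) = 242995/11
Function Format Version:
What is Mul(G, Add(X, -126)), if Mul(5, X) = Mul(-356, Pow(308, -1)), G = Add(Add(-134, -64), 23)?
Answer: Rational(242995, 11) ≈ 22090.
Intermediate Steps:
G = -175 (G = Add(-198, 23) = -175)
X = Rational(-89, 385) (X = Mul(Rational(1, 5), Mul(-356, Pow(308, -1))) = Mul(Rational(1, 5), Mul(-356, Rational(1, 308))) = Mul(Rational(1, 5), Rational(-89, 77)) = Rational(-89, 385) ≈ -0.23117)
Mul(G, Add(X, -126)) = Mul(-175, Add(Rational(-89, 385), -126)) = Mul(-175, Rational(-48599, 385)) = Rational(242995, 11)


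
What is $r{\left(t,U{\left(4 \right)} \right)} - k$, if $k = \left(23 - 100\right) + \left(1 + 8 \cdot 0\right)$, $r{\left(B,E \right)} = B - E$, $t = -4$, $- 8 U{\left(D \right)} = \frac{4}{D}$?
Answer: $\frac{577}{8} \approx 72.125$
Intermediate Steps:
$U{\left(D \right)} = - \frac{1}{2 D}$ ($U{\left(D \right)} = - \frac{4 \frac{1}{D}}{8} = - \frac{1}{2 D}$)
$k = -76$ ($k = \left(23 - 100\right) + \left(1 + 0\right) = -77 + 1 = -76$)
$r{\left(t,U{\left(4 \right)} \right)} - k = \left(-4 - - \frac{1}{2 \cdot 4}\right) - -76 = \left(-4 - \left(- \frac{1}{2}\right) \frac{1}{4}\right) + 76 = \left(-4 - - \frac{1}{8}\right) + 76 = \left(-4 + \frac{1}{8}\right) + 76 = - \frac{31}{8} + 76 = \frac{577}{8}$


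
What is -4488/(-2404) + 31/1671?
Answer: 1893493/1004271 ≈ 1.8854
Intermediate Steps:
-4488/(-2404) + 31/1671 = -4488*(-1/2404) + 31*(1/1671) = 1122/601 + 31/1671 = 1893493/1004271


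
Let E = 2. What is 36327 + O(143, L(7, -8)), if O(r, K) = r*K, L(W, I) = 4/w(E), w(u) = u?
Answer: 36613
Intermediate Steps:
L(W, I) = 2 (L(W, I) = 4/2 = 4*(1/2) = 2)
O(r, K) = K*r
36327 + O(143, L(7, -8)) = 36327 + 2*143 = 36327 + 286 = 36613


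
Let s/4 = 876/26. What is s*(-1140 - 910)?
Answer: -3591600/13 ≈ -2.7628e+5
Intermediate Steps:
s = 1752/13 (s = 4*(876/26) = 4*(876*(1/26)) = 4*(438/13) = 1752/13 ≈ 134.77)
s*(-1140 - 910) = 1752*(-1140 - 910)/13 = (1752/13)*(-2050) = -3591600/13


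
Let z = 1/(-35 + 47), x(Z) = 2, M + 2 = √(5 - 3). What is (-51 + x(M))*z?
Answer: -49/12 ≈ -4.0833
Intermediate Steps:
M = -2 + √2 (M = -2 + √(5 - 3) = -2 + √2 ≈ -0.58579)
z = 1/12 ≈ 0.083333
(-51 + x(M))*z = (-51 + 2)*(1/12) = -49*1/12 = -49/12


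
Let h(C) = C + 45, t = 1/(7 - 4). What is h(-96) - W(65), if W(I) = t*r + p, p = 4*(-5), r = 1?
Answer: -94/3 ≈ -31.333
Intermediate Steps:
p = -20
t = ⅓ (t = 1/3 = ⅓ ≈ 0.33333)
h(C) = 45 + C
W(I) = -59/3 (W(I) = (⅓)*1 - 20 = ⅓ - 20 = -59/3)
h(-96) - W(65) = (45 - 96) - 1*(-59/3) = -51 + 59/3 = -94/3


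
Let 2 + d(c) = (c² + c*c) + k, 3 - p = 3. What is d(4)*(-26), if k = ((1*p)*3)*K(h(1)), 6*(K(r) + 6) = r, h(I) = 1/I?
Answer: -780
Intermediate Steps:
p = 0 (p = 3 - 1*3 = 3 - 3 = 0)
K(r) = -6 + r/6
k = 0 (k = ((1*0)*3)*(-6 + (⅙)/1) = (0*3)*(-6 + (⅙)*1) = 0*(-6 + ⅙) = 0*(-35/6) = 0)
d(c) = -2 + 2*c² (d(c) = -2 + ((c² + c*c) + 0) = -2 + ((c² + c²) + 0) = -2 + (2*c² + 0) = -2 + 2*c²)
d(4)*(-26) = (-2 + 2*4²)*(-26) = (-2 + 2*16)*(-26) = (-2 + 32)*(-26) = 30*(-26) = -780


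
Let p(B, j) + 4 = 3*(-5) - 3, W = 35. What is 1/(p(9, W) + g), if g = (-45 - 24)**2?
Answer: 1/4739 ≈ 0.00021101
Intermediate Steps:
p(B, j) = -22 (p(B, j) = -4 + (3*(-5) - 3) = -4 + (-15 - 3) = -4 - 18 = -22)
g = 4761 (g = (-69)**2 = 4761)
1/(p(9, W) + g) = 1/(-22 + 4761) = 1/4739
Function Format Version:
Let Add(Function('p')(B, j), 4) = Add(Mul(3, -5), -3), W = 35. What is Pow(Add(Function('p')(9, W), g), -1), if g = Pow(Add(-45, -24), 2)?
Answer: Rational(1, 4739) ≈ 0.00021101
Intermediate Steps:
Function('p')(B, j) = -22 (Function('p')(B, j) = Add(-4, Add(Mul(3, -5), -3)) = Add(-4, Add(-15, -3)) = Add(-4, -18) = -22)
g = 4761 (g = Pow(-69, 2) = 4761)
Pow(Add(Function('p')(9, W), g), -1) = Pow(Add(-22, 4761), -1) = Pow(4739, -1) = Rational(1, 4739)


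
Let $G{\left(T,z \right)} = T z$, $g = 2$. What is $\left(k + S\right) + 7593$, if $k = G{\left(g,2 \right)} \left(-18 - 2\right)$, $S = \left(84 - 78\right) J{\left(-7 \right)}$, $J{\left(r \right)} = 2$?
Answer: $7525$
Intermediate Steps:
$S = 12$ ($S = \left(84 - 78\right) 2 = 6 \cdot 2 = 12$)
$k = -80$ ($k = 2 \cdot 2 \left(-18 - 2\right) = 4 \left(-20\right) = -80$)
$\left(k + S\right) + 7593 = \left(-80 + 12\right) + 7593 = -68 + 7593 = 7525$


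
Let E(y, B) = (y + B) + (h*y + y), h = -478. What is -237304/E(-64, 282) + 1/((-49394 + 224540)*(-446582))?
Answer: -9280609531945117/1202430724592556 ≈ -7.7182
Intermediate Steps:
E(y, B) = B - 476*y (E(y, B) = (y + B) + (-478*y + y) = (B + y) - 477*y = B - 476*y)
-237304/E(-64, 282) + 1/((-49394 + 224540)*(-446582)) = -237304/(282 - 476*(-64)) + 1/((-49394 + 224540)*(-446582)) = -237304/(282 + 30464) - 1/446582/175146 = -237304/30746 + (1/175146)*(-1/446582) = -237304*1/30746 - 1/78217050972 = -118652/15373 - 1/78217050972 = -9280609531945117/1202430724592556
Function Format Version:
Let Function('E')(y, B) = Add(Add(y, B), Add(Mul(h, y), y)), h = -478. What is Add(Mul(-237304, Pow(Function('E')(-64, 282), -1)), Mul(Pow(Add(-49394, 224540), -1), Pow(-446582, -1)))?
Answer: Rational(-9280609531945117, 1202430724592556) ≈ -7.7182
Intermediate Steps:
Function('E')(y, B) = Add(B, Mul(-476, y)) (Function('E')(y, B) = Add(Add(y, B), Add(Mul(-478, y), y)) = Add(Add(B, y), Mul(-477, y)) = Add(B, Mul(-476, y)))
Add(Mul(-237304, Pow(Function('E')(-64, 282), -1)), Mul(Pow(Add(-49394, 224540), -1), Pow(-446582, -1))) = Add(Mul(-237304, Pow(Add(282, Mul(-476, -64)), -1)), Mul(Pow(Add(-49394, 224540), -1), Pow(-446582, -1))) = Add(Mul(-237304, Pow(Add(282, 30464), -1)), Mul(Pow(175146, -1), Rational(-1, 446582))) = Add(Mul(-237304, Pow(30746, -1)), Mul(Rational(1, 175146), Rational(-1, 446582))) = Add(Mul(-237304, Rational(1, 30746)), Rational(-1, 78217050972)) = Add(Rational(-118652, 15373), Rational(-1, 78217050972)) = Rational(-9280609531945117, 1202430724592556)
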